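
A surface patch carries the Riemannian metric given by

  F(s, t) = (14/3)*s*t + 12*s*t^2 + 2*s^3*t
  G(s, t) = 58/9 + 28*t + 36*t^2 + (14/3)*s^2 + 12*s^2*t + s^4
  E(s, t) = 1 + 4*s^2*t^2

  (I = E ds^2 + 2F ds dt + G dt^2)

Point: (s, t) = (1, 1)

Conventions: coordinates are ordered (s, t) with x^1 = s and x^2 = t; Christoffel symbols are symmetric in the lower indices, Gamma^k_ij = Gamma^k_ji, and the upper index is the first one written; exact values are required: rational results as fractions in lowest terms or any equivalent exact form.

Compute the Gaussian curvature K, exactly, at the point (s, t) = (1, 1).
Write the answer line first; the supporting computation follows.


Answer: K = 648/687241

E = 5, F = 56/3, G = 793/9, EG - F^2 = 829/9 at the point
E_s = 8, E_t = 8, F_s = 68/3, F_t = 92/3, G_s = 112/3, G_t = 112
E_tt = 8, F_st = 104/3, G_ss = 136/3
K follows from Brioschi's formula, (det M1 - det M2)/(EG - F^2)^2.
M1 = [[-E_tt/2 + F_st - G_ss/2, E_s/2, F_s - E_t/2], [F_t - G_s/2, E, F], [G_t/2, F, G]] = [[8, 4, 56/3], [12, 5, 56/3], [56, 56/3, 793/9]]; det M1 = -3208/9
M2 = [[0, E_t/2, G_s/2], [E_t/2, E, F], [G_s/2, F, G]] = [[0, 4, 56/3], [4, 5, 56/3], [56/3, 56/3, 793/9]]; det M2 = -3280/9
det M1 - det M2 = 8; K = 8 / (829/9)^2 = 648/687241


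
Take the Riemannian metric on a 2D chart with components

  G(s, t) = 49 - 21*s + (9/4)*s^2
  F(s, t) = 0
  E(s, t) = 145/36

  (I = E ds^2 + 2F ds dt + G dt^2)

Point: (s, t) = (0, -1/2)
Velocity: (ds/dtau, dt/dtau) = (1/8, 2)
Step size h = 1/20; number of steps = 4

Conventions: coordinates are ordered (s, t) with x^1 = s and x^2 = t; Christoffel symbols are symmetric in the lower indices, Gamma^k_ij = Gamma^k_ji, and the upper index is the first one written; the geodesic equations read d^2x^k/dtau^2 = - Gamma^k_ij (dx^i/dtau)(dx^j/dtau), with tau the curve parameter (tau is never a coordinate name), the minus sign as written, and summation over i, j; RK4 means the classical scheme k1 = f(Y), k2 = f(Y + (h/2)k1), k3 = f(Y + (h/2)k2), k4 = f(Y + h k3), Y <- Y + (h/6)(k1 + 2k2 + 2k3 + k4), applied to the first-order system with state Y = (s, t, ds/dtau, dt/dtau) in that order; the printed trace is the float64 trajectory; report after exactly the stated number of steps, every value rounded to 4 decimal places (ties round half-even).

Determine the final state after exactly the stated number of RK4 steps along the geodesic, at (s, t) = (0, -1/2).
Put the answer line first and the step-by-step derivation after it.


Answer: s = -0.1801, t = -0.1093, ds/dtau = -1.8883, dt/dtau = 1.8541

f(Y) = (ds/dtau, dt/dtau, -Gamma^s_ij Y'^i Y'^j, -Gamma^t_ij Y'^i Y'^j) with the Gammas evaluated at the stage position; h = 0.050000; intermediate values shown to 6 dp
step 0: s = 0.0000, t = -0.5000, ds/dtau = 0.1250, dt/dtau = 2.0000
step 1:
  k1: at (s, t) = (0.000000, -0.500000), (ds/dtau, dt/dtau) = (0.125000, 2.000000); Gamma_sss = 0.000000, Gamma_sst = 0.000000, Gamma_stt = 2.606897, Gamma_tss = 0.000000, Gamma_tst = -0.214286, Gamma_ttt = 0.000000; k1 = (0.125000, 2.000000, -10.427586, 0.107143)
  k2: at (s, t) = (0.003125, -0.450000), (ds/dtau, dt/dtau) = (-0.135690, 2.002679); Gamma_sss = 0.000000, Gamma_sst = 0.000000, Gamma_stt = 2.605151, Gamma_tss = 0.000000, Gamma_tst = -0.214429, Gamma_ttt = 0.000000; k2 = (-0.135690, 2.002679, -10.448534, -0.116539)
  k3: at (s, t) = (-0.003392, -0.449933), (ds/dtau, dt/dtau) = (-0.136213, 1.997087); Gamma_sss = 0.000000, Gamma_sst = 0.000000, Gamma_stt = 2.608792, Gamma_tss = 0.000000, Gamma_tst = -0.214130, Gamma_ttt = 0.000000; k3 = (-0.136213, 1.997087, -10.404786, -0.116500)
  k4: at (s, t) = (-0.006811, -0.400146), (ds/dtau, dt/dtau) = (-0.395239, 1.994175); Gamma_sss = 0.000000, Gamma_sst = 0.000000, Gamma_stt = 2.610701, Gamma_tss = 0.000000, Gamma_tst = -0.213973, Gamma_ttt = 0.000000; k4 = (-0.395239, 1.994175, -10.382064, -0.337298)
  Y <- Y + (h/6)(k1 + 2k2 + 2k3 + k4): s = -0.0068, t = -0.4001, ds/dtau = -0.3960, dt/dtau = 1.9942
step 2:
  k1: at (s, t) = (-0.006784, -0.400052), (ds/dtau, dt/dtau) = (-0.395969, 1.994198); Gamma_sss = 0.000000, Gamma_sst = 0.000000, Gamma_stt = 2.610686, Gamma_tss = 0.000000, Gamma_tst = -0.213975, Gamma_ttt = 0.000000; k1 = (-0.395969, 1.994198, -10.382244, -0.337926)
  k2: at (s, t) = (-0.016683, -0.350198), (ds/dtau, dt/dtau) = (-0.655525, 1.985750); Gamma_sss = 0.000000, Gamma_sst = 0.000000, Gamma_stt = 2.616216, Gamma_tss = 0.000000, Gamma_tst = -0.213522, Gamma_ttt = 0.000000; k2 = (-0.655525, 1.985750, -10.316270, -0.555888)
  k3: at (s, t) = (-0.023172, -0.350409), (ds/dtau, dt/dtau) = (-0.653876, 1.980301); Gamma_sss = 0.000000, Gamma_sst = 0.000000, Gamma_stt = 2.619841, Gamma_tss = 0.000000, Gamma_tst = -0.213227, Gamma_ttt = 0.000000; k3 = (-0.653876, 1.980301, -10.273946, -0.552203)
  k4: at (s, t) = (-0.039478, -0.301037), (ds/dtau, dt/dtau) = (-0.909666, 1.966588); Gamma_sss = 0.000000, Gamma_sst = 0.000000, Gamma_stt = 2.628950, Gamma_tss = 0.000000, Gamma_tst = -0.212488, Gamma_ttt = 0.000000; k4 = (-0.909666, 1.966588, -10.167378, -0.760257)
  Y <- Y + (h/6)(k1 + 2k2 + 2k3 + k4): s = -0.0395, t = -0.3009, ds/dtau = -0.9104, dt/dtau = 1.9666
step 3:
  k1: at (s, t) = (-0.039487, -0.300945), (ds/dtau, dt/dtau) = (-0.910386, 1.966578); Gamma_sss = 0.000000, Gamma_sst = 0.000000, Gamma_stt = 2.628955, Gamma_tss = 0.000000, Gamma_tst = -0.212488, Gamma_ttt = 0.000000; k1 = (-0.910386, 1.966578, -10.167301, -0.760853)
  k2: at (s, t) = (-0.062247, -0.251781), (ds/dtau, dt/dtau) = (-1.164569, 1.947557); Gamma_sss = 0.000000, Gamma_sst = 0.000000, Gamma_stt = 2.641669, Gamma_tss = 0.000000, Gamma_tst = -0.211465, Gamma_ttt = 0.000000; k2 = (-1.164569, 1.947557, -10.019794, -0.959233)
  k3: at (s, t) = (-0.068602, -0.252256), (ds/dtau, dt/dtau) = (-1.160881, 1.942598); Gamma_sss = 0.000000, Gamma_sst = 0.000000, Gamma_stt = 2.645219, Gamma_tss = 0.000000, Gamma_tst = -0.211181, Gamma_ttt = 0.000000; k3 = (-1.160881, 1.942598, -9.982223, -0.952480)
  k4: at (s, t) = (-0.097531, -0.203815), (ds/dtau, dt/dtau) = (-1.409497, 1.918954); Gamma_sss = 0.000000, Gamma_sst = 0.000000, Gamma_stt = 2.661380, Gamma_tss = 0.000000, Gamma_tst = -0.209899, Gamma_ttt = 0.000000; k4 = (-1.409497, 1.918954, -9.800226, -1.135453)
  Y <- Y + (h/6)(k1 + 2k2 + 2k3 + k4): s = -0.0976, t = -0.2037, ds/dtau = -1.4101, dt/dtau = 1.9189
step 4:
  k1: at (s, t) = (-0.097577, -0.203730), (ds/dtau, dt/dtau) = (-1.410149, 1.918914); Gamma_sss = 0.000000, Gamma_sst = 0.000000, Gamma_stt = 2.661405, Gamma_tss = 0.000000, Gamma_tst = -0.209897, Gamma_ttt = 0.000000; k1 = (-1.410149, 1.918914, -9.799908, -1.135943)
  k2: at (s, t) = (-0.132831, -0.155757), (ds/dtau, dt/dtau) = (-1.655147, 1.890515); Gamma_sss = 0.000000, Gamma_sst = 0.000000, Gamma_stt = 2.681099, Gamma_tss = 0.000000, Gamma_tst = -0.208355, Gamma_ttt = 0.000000; k2 = (-1.655147, 1.890515, -9.582376, -1.303920)
  k3: at (s, t) = (-0.138956, -0.156467), (ds/dtau, dt/dtau) = (-1.649709, 1.886316); Gamma_sss = 0.000000, Gamma_sst = 0.000000, Gamma_stt = 2.684520, Gamma_tss = 0.000000, Gamma_tst = -0.208090, Gamma_ttt = 0.000000; k3 = (-1.649709, 1.886316, -9.552027, -1.295096)
  k4: at (s, t) = (-0.180063, -0.109414), (ds/dtau, dt/dtau) = (-1.887751, 1.854159); Gamma_sss = 0.000000, Gamma_sst = 0.000000, Gamma_stt = 2.707483, Gamma_tss = 0.000000, Gamma_tst = -0.206325, Gamma_ttt = 0.000000; k4 = (-1.887751, 1.854159, -9.308073, -1.444351)
  Y <- Y + (h/6)(k1 + 2k2 + 2k3 + k4): s = -0.1801, t = -0.1093, ds/dtau = -1.8883, dt/dtau = 1.8541


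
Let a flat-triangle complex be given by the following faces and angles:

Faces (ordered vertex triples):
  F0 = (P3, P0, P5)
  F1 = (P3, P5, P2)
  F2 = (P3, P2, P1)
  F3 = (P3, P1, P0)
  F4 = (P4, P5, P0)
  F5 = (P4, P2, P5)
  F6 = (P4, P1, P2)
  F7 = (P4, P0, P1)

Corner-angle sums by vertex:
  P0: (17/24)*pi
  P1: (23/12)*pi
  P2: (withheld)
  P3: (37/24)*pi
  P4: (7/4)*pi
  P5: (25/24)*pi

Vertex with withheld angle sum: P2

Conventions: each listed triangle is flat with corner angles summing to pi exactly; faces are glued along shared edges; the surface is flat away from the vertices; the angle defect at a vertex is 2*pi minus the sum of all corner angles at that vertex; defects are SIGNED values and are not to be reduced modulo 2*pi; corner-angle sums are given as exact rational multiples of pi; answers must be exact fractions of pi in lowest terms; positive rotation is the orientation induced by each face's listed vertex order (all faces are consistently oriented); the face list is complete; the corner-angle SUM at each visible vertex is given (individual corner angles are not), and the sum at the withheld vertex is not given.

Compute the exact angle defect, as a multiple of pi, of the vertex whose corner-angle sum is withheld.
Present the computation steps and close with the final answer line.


V = 6, E = 12, F = 8; chi = V - E + F = 2
Gauss-Bonnet: total defect = 2*pi*chi = 4*pi; visible defects sum to (73/24)*pi

Answer: defect(P2) = (23/24)*pi


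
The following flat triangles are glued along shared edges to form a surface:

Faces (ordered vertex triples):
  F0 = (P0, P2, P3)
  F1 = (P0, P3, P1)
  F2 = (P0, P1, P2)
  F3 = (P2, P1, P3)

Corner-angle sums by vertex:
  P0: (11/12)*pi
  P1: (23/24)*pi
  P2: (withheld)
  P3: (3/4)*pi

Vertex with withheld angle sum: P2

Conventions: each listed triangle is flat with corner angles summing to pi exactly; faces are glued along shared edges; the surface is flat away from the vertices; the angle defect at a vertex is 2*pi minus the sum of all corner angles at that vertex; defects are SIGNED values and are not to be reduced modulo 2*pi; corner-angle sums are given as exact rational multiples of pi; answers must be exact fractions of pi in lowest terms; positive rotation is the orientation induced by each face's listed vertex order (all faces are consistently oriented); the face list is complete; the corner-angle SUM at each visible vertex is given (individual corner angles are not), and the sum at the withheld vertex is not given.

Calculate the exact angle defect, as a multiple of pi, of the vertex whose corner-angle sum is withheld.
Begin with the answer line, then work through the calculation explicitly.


Answer: defect(P2) = (5/8)*pi

V = 4, E = 6, F = 4; chi = V - E + F = 2
Gauss-Bonnet: total defect = 2*pi*chi = 4*pi; visible defects sum to (27/8)*pi


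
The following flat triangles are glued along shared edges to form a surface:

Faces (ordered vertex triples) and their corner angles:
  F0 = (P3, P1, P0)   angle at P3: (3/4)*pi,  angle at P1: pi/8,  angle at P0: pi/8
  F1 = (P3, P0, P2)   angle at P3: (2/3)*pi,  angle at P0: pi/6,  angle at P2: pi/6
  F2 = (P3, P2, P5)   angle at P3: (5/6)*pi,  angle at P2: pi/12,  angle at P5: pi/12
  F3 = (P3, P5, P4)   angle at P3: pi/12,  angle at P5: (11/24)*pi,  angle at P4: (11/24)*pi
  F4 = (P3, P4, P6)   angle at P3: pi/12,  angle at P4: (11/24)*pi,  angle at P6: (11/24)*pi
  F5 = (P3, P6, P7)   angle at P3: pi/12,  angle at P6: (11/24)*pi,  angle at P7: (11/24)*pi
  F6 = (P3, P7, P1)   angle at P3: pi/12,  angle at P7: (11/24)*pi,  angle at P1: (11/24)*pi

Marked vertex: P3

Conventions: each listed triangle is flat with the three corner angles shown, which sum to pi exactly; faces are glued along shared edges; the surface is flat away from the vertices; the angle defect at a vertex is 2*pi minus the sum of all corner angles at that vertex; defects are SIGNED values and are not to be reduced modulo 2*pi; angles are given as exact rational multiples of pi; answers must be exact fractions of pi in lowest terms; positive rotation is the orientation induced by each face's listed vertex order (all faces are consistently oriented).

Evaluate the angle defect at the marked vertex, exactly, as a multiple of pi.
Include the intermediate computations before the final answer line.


Sum of corner angles at P3: (31/12)*pi
defect = 2*pi - (31/12)*pi

Answer: defect(P3) = (-7/12)*pi


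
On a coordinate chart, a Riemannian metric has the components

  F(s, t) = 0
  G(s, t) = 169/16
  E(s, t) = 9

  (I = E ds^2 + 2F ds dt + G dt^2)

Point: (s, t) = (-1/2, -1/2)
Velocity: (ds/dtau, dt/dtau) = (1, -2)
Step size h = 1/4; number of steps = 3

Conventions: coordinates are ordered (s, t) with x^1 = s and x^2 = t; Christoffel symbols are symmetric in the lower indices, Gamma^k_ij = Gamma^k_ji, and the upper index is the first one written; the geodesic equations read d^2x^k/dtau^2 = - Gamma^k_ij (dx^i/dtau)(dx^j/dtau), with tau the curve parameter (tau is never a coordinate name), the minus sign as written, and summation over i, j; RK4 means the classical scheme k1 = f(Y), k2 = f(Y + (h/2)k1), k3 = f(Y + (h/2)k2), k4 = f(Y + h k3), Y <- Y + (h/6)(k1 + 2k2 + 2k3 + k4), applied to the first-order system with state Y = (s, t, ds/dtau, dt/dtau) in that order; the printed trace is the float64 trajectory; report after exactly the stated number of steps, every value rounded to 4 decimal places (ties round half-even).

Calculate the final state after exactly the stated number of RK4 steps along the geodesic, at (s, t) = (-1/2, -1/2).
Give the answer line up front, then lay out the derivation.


Answer: s = 0.2500, t = -2.0000, ds/dtau = 1.0000, dt/dtau = -2.0000

f(Y) = (ds/dtau, dt/dtau, -Gamma^s_ij Y'^i Y'^j, -Gamma^t_ij Y'^i Y'^j) with the Gammas evaluated at the stage position; h = 0.250000; intermediate values shown to 6 dp
step 0: s = -0.5000, t = -0.5000, ds/dtau = 1.0000, dt/dtau = -2.0000
step 1:
  k1: at (s, t) = (-0.500000, -0.500000), (ds/dtau, dt/dtau) = (1.000000, -2.000000); Gamma_sss = 0.000000, Gamma_sst = 0.000000, Gamma_stt = 0.000000, Gamma_tss = 0.000000, Gamma_tst = 0.000000, Gamma_ttt = 0.000000; k1 = (1.000000, -2.000000, 0.000000, 0.000000)
  k2: at (s, t) = (-0.375000, -0.750000), (ds/dtau, dt/dtau) = (1.000000, -2.000000); Gamma_sss = 0.000000, Gamma_sst = 0.000000, Gamma_stt = 0.000000, Gamma_tss = 0.000000, Gamma_tst = 0.000000, Gamma_ttt = 0.000000; k2 = (1.000000, -2.000000, 0.000000, 0.000000)
  k3: at (s, t) = (-0.375000, -0.750000), (ds/dtau, dt/dtau) = (1.000000, -2.000000); Gamma_sss = 0.000000, Gamma_sst = 0.000000, Gamma_stt = 0.000000, Gamma_tss = 0.000000, Gamma_tst = 0.000000, Gamma_ttt = 0.000000; k3 = (1.000000, -2.000000, 0.000000, 0.000000)
  k4: at (s, t) = (-0.250000, -1.000000), (ds/dtau, dt/dtau) = (1.000000, -2.000000); Gamma_sss = 0.000000, Gamma_sst = 0.000000, Gamma_stt = 0.000000, Gamma_tss = 0.000000, Gamma_tst = 0.000000, Gamma_ttt = 0.000000; k4 = (1.000000, -2.000000, 0.000000, 0.000000)
  Y <- Y + (h/6)(k1 + 2k2 + 2k3 + k4): s = -0.2500, t = -1.0000, ds/dtau = 1.0000, dt/dtau = -2.0000
step 2:
  k1: at (s, t) = (-0.250000, -1.000000), (ds/dtau, dt/dtau) = (1.000000, -2.000000); Gamma_sss = 0.000000, Gamma_sst = 0.000000, Gamma_stt = 0.000000, Gamma_tss = 0.000000, Gamma_tst = 0.000000, Gamma_ttt = 0.000000; k1 = (1.000000, -2.000000, 0.000000, 0.000000)
  k2: at (s, t) = (-0.125000, -1.250000), (ds/dtau, dt/dtau) = (1.000000, -2.000000); Gamma_sss = 0.000000, Gamma_sst = 0.000000, Gamma_stt = 0.000000, Gamma_tss = 0.000000, Gamma_tst = 0.000000, Gamma_ttt = 0.000000; k2 = (1.000000, -2.000000, 0.000000, 0.000000)
  k3: at (s, t) = (-0.125000, -1.250000), (ds/dtau, dt/dtau) = (1.000000, -2.000000); Gamma_sss = 0.000000, Gamma_sst = 0.000000, Gamma_stt = 0.000000, Gamma_tss = 0.000000, Gamma_tst = 0.000000, Gamma_ttt = 0.000000; k3 = (1.000000, -2.000000, 0.000000, 0.000000)
  k4: at (s, t) = (0.000000, -1.500000), (ds/dtau, dt/dtau) = (1.000000, -2.000000); Gamma_sss = 0.000000, Gamma_sst = 0.000000, Gamma_stt = 0.000000, Gamma_tss = 0.000000, Gamma_tst = 0.000000, Gamma_ttt = 0.000000; k4 = (1.000000, -2.000000, 0.000000, 0.000000)
  Y <- Y + (h/6)(k1 + 2k2 + 2k3 + k4): s = 0.0000, t = -1.5000, ds/dtau = 1.0000, dt/dtau = -2.0000
step 3:
  k1: at (s, t) = (0.000000, -1.500000), (ds/dtau, dt/dtau) = (1.000000, -2.000000); Gamma_sss = 0.000000, Gamma_sst = 0.000000, Gamma_stt = 0.000000, Gamma_tss = 0.000000, Gamma_tst = 0.000000, Gamma_ttt = 0.000000; k1 = (1.000000, -2.000000, 0.000000, 0.000000)
  k2: at (s, t) = (0.125000, -1.750000), (ds/dtau, dt/dtau) = (1.000000, -2.000000); Gamma_sss = 0.000000, Gamma_sst = 0.000000, Gamma_stt = 0.000000, Gamma_tss = 0.000000, Gamma_tst = 0.000000, Gamma_ttt = 0.000000; k2 = (1.000000, -2.000000, 0.000000, 0.000000)
  k3: at (s, t) = (0.125000, -1.750000), (ds/dtau, dt/dtau) = (1.000000, -2.000000); Gamma_sss = 0.000000, Gamma_sst = 0.000000, Gamma_stt = 0.000000, Gamma_tss = 0.000000, Gamma_tst = 0.000000, Gamma_ttt = 0.000000; k3 = (1.000000, -2.000000, 0.000000, 0.000000)
  k4: at (s, t) = (0.250000, -2.000000), (ds/dtau, dt/dtau) = (1.000000, -2.000000); Gamma_sss = 0.000000, Gamma_sst = 0.000000, Gamma_stt = 0.000000, Gamma_tss = 0.000000, Gamma_tst = 0.000000, Gamma_ttt = 0.000000; k4 = (1.000000, -2.000000, 0.000000, 0.000000)
  Y <- Y + (h/6)(k1 + 2k2 + 2k3 + k4): s = 0.2500, t = -2.0000, ds/dtau = 1.0000, dt/dtau = -2.0000


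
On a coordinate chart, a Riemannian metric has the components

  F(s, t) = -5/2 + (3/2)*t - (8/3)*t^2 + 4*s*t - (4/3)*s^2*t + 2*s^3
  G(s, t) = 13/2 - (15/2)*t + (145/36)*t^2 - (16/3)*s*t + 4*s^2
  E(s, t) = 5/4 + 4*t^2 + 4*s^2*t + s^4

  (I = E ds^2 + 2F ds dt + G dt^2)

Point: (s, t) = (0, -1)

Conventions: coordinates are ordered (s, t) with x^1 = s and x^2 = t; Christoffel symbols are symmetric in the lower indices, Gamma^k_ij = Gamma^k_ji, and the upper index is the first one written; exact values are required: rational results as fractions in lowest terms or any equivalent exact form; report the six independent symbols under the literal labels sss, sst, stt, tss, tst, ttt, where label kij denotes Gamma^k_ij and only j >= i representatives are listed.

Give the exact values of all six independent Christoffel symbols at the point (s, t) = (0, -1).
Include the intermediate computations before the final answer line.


E = 21/4, F = -20/3, G = 649/36 at the point
E_s = 0, E_t = -8, F_s = -4, F_t = 41/6, G_s = 16/3, G_t = -140/9
EG - F^2 = 7229/144;  g^inv = (144/7229) * [[649/36, 20/3], [20/3, 21/4]]
first-kind symbols [ij,l] = (1/2)(d_i g_jl + d_j g_il - d_l g_ij): [ss,s] = E_s/2 = 0, [ss,t] = F_s - E_t/2 = 0, [st,s] = E_t/2 = -4, [st,t] = G_s/2 = 8/3, [tt,s] = F_t - G_s/2 = 25/6, [tt,t] = G_t/2 = -70/9
Gamma^s_ij = (G*[ij,s] - F*[ij,t])/(EG - F^2), Gamma^t_ij = (E*[ij,t] - F*[ij,s])/(EG - F^2)

Answer: Gamma_sss = 0, Gamma_sst = -7824/7229, Gamma_stt = 3350/7229, Gamma_tss = 0, Gamma_tst = -1824/7229, Gamma_ttt = -1880/7229


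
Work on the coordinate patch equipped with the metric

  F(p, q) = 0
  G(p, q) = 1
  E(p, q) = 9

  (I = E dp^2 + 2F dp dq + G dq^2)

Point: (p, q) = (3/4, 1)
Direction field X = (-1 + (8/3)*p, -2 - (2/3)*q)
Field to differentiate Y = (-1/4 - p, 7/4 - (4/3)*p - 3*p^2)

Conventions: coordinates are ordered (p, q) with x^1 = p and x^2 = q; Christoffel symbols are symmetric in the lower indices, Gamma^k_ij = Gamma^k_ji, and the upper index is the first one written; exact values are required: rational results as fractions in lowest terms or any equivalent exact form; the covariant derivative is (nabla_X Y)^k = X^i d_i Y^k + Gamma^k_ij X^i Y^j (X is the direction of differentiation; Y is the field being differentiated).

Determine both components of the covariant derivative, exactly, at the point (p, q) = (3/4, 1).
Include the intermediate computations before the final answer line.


E = 9, F = 0, G = 1 at the point
E_p = 0, E_q = 0, F_p = 0, F_q = 0, G_p = 0, G_q = 0
EG - F^2 = 9;  g^inv = (1/9) * [[1, 0], [0, 9]]
first-kind symbols [ij,l] = (1/2)(d_i g_jl + d_j g_il - d_l g_ij): [pp,p] = E_p/2 = 0, [pp,q] = F_p - E_q/2 = 0, [pq,p] = E_q/2 = 0, [pq,q] = G_p/2 = 0, [qq,p] = F_q - G_p/2 = 0, [qq,q] = G_q/2 = 0
Gamma^p_ij = (G*[ij,p] - F*[ij,q])/(EG - F^2), Gamma^q_ij = (E*[ij,q] - F*[ij,p])/(EG - F^2)
Gamma_ppp = 0, Gamma_ppq = 0, Gamma_pqq = 0, Gamma_qpp = 0, Gamma_qpq = 0, Gamma_qqq = 0
X = (1, -8/3), Y = (-1, -15/16) at the point

Answer: (nabla_X Y)^p = -1, (nabla_X Y)^q = -35/6


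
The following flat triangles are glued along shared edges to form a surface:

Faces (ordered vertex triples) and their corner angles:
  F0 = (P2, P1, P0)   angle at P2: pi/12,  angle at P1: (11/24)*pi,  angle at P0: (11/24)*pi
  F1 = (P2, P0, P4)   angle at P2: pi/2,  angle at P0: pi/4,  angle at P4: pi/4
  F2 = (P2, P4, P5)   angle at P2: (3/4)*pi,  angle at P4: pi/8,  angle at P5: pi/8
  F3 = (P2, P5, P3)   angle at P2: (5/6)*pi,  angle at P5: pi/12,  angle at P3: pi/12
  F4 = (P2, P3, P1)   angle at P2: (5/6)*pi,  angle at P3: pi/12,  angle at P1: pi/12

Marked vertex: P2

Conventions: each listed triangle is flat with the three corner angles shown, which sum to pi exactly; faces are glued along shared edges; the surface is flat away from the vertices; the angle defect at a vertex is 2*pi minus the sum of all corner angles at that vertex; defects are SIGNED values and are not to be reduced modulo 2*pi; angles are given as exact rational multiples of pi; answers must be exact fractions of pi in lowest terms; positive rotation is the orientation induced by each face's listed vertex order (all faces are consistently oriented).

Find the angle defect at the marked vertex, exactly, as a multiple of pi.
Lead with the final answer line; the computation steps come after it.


Answer: defect(P2) = -pi

Sum of corner angles at P2: 3*pi
defect = 2*pi - 3*pi


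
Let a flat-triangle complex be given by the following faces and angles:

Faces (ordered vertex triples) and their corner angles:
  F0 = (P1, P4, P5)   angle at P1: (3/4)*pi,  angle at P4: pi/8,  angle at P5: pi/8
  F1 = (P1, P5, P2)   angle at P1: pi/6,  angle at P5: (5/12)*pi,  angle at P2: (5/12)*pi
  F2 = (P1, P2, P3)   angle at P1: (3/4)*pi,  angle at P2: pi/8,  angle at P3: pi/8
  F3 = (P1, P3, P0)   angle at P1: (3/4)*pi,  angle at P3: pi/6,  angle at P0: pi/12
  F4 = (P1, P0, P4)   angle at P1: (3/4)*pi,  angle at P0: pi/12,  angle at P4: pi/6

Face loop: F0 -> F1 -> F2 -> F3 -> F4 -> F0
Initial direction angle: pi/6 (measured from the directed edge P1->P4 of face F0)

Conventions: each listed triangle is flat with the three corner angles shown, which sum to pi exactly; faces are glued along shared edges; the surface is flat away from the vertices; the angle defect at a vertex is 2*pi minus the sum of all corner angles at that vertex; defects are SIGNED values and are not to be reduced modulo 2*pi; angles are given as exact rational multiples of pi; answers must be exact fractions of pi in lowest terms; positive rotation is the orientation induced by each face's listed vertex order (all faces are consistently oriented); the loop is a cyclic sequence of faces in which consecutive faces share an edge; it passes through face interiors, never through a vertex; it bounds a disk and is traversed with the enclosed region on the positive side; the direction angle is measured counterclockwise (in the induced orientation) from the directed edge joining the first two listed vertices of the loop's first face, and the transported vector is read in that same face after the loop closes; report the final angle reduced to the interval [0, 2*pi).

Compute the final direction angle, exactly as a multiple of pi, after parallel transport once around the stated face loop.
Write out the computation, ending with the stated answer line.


enclosed vertex P1: corner angles sum to (19/6)*pi, defect = 2*pi - (19/6)*pi = (-7/6)*pi
final direction = starting direction + enclosed defect total, reduced mod 2*pi (induced orientation)
final angle = pi/6 - (7/6)*pi = pi (mod 2*pi)

Answer: final direction angle = pi


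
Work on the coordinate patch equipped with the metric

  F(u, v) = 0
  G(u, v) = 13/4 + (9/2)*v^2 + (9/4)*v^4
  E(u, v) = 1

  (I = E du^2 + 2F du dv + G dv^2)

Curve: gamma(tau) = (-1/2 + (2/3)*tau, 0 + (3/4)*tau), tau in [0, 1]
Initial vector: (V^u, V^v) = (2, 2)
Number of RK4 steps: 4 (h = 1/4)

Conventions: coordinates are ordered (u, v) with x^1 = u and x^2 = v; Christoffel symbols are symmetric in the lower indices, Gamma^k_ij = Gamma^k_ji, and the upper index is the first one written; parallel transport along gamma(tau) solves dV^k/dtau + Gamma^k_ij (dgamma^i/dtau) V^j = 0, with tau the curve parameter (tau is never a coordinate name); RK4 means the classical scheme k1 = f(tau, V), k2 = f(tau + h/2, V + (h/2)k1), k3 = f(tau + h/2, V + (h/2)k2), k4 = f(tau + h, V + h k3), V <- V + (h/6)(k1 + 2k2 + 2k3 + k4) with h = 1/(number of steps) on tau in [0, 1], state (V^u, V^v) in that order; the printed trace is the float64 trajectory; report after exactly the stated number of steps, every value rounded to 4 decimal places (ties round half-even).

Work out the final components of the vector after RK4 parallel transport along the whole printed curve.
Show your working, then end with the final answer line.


gamma'(tau) = (2/3, 3/4); f(tau, V)^k = -Gamma^k_ij(gamma(tau)) gamma'^i(tau) V^j; h = 1/4; intermediate values shown to 6 dp
curve data and Christoffel symbols at the stage parameters:
  tau = 0.000000: gamma = (-0.500000, 0.000000), gamma' = (0.666667, 0.750000); Gamma_uuu = 0.000000, Gamma_uuv = 0.000000, Gamma_uvv = 0.000000, Gamma_vuu = 0.000000, Gamma_vuv = 0.000000, Gamma_vvv = 0.000000
  tau = 0.125000: gamma = (-0.416667, 0.093750), gamma' = (0.666667, 0.750000); Gamma_uuu = 0.000000, Gamma_uuv = 0.000000, Gamma_uvv = 0.000000, Gamma_vuu = 0.000000, Gamma_vuv = 0.000000, Gamma_vvv = 0.129367
  tau = 0.250000: gamma = (-0.333333, 0.187500), gamma' = (0.666667, 0.750000); Gamma_uuu = 0.000000, Gamma_uuv = 0.000000, Gamma_uvv = 0.000000, Gamma_vuu = 0.000000, Gamma_vuv = 0.000000, Gamma_vvv = 0.256059
  tau = 0.375000: gamma = (-0.250000, 0.281250), gamma' = (0.666667, 0.750000); Gamma_uuu = 0.000000, Gamma_uuv = 0.000000, Gamma_uvv = 0.000000, Gamma_vuu = 0.000000, Gamma_vuv = 0.000000, Gamma_vvv = 0.377272
  tau = 0.500000: gamma = (-0.166667, 0.375000), gamma' = (0.666667, 0.750000); Gamma_uuu = 0.000000, Gamma_uuv = 0.000000, Gamma_uvv = 0.000000, Gamma_vuu = 0.000000, Gamma_vuv = 0.000000, Gamma_vvv = 0.490108
  tau = 0.625000: gamma = (-0.083333, 0.468750), gamma' = (0.666667, 0.750000); Gamma_uuu = 0.000000, Gamma_uuv = 0.000000, Gamma_uvv = 0.000000, Gamma_vuu = 0.000000, Gamma_vuv = 0.000000, Gamma_vvv = 0.591816
  tau = 0.750000: gamma = (0.000000, 0.562500), gamma' = (0.666667, 0.750000); Gamma_uuu = 0.000000, Gamma_uuv = 0.000000, Gamma_uvv = 0.000000, Gamma_vuu = 0.000000, Gamma_vuv = 0.000000, Gamma_vvv = 0.680159
  tau = 0.875000: gamma = (0.083333, 0.656250), gamma' = (0.666667, 0.750000); Gamma_uuu = 0.000000, Gamma_uuv = 0.000000, Gamma_uvv = 0.000000, Gamma_vuu = 0.000000, Gamma_vuv = 0.000000, Gamma_vvv = 0.753738
  tau = 1.000000: gamma = (0.166667, 0.750000), gamma' = (0.666667, 0.750000); Gamma_uuu = 0.000000, Gamma_uuv = 0.000000, Gamma_uvv = 0.000000, Gamma_vuu = 0.000000, Gamma_vuv = 0.000000, Gamma_vvv = 0.812152
step 0: V^u = 2.0000, V^v = 2.0000
step 1: k1 = (0.000000, 0.000000), k2 = (0.000000, -0.194051), k3 = (0.000000, -0.191698), k4 = (0.000000, -0.374885); V <- V + (h/6)(k1 + 2k2 + 2k3 + k4): V^u = 2.0000, V^v = 1.9522
step 2: k1 = (0.000000, -0.374915), k2 = (0.000000, -0.539132), k3 = (0.000000, -0.533324), k4 = (0.000000, -0.668594); V <- V + (h/6)(k1 + 2k2 + 2k3 + k4): V^u = 2.0000, V^v = 1.8194
step 3: k1 = (0.000000, -0.668771), k2 = (0.000000, -0.770450), k3 = (0.000000, -0.764809), k4 = (0.000000, -0.830566); V <- V + (h/6)(k1 + 2k2 + 2k3 + k4): V^u = 2.0000, V^v = 1.6290
step 4: k1 = (0.000000, -0.830970), k2 = (0.000000, -0.862146), k3 = (0.000000, -0.859943), k4 = (0.000000, -0.861279); V <- V + (h/6)(k1 + 2k2 + 2k3 + k4): V^u = 2.0000, V^v = 1.4150

Answer: V^u = 2.0000, V^v = 1.4150


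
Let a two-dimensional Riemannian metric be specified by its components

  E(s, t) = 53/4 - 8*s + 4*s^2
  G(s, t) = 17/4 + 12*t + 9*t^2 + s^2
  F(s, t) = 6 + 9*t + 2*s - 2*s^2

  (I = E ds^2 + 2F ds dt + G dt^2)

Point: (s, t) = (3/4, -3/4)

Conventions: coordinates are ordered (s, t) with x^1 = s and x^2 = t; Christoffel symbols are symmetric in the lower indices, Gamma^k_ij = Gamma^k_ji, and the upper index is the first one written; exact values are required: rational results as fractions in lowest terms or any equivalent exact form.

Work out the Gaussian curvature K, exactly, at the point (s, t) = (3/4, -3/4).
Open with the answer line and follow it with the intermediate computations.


Answer: K = 320/273529

E = 19/2, F = -3/8, G = 7/8, EG - F^2 = 523/64 at the point
E_s = -2, E_t = 0, F_s = -1, F_t = 9, G_s = 3/2, G_t = -3/2
E_tt = 0, F_st = 0, G_ss = 2
K follows from Brioschi's formula, (det M1 - det M2)/(EG - F^2)^2.
M1 = [[-E_tt/2 + F_st - G_ss/2, E_s/2, F_s - E_t/2], [F_t - G_s/2, E, F], [G_t/2, F, G]] = [[-1, -1, -1], [33/4, 19/2, -3/8], [-3/4, -3/8, 7/8]]; det M1 = -337/64
M2 = [[0, E_t/2, G_s/2], [E_t/2, E, F], [G_s/2, F, G]] = [[0, 0, 3/4], [0, 19/2, -3/8], [3/4, -3/8, 7/8]]; det M2 = -171/32
det M1 - det M2 = 5/64; K = 5/64 / (523/64)^2 = 320/273529


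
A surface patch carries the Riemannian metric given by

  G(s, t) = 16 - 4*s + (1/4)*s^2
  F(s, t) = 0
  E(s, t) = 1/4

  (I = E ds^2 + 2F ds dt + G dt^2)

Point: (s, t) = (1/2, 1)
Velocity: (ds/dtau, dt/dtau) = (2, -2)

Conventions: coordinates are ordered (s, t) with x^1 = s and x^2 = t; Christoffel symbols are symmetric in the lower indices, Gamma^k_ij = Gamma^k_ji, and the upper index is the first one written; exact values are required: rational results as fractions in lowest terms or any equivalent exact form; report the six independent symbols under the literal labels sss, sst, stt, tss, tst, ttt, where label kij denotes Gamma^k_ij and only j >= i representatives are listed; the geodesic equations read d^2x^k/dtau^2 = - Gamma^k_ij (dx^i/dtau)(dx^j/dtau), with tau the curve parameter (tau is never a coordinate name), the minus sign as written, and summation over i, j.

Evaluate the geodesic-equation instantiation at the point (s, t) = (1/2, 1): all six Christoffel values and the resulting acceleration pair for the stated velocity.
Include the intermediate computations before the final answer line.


E = 1/4, F = 0, G = 225/16 at the point
E_s = 0, E_t = 0, F_s = 0, F_t = 0, G_s = -15/4, G_t = 0
EG - F^2 = 225/64;  g^inv = (64/225) * [[225/16, 0], [0, 1/4]]
first-kind symbols [ij,l] = (1/2)(d_i g_jl + d_j g_il - d_l g_ij): [ss,s] = E_s/2 = 0, [ss,t] = F_s - E_t/2 = 0, [st,s] = E_t/2 = 0, [st,t] = G_s/2 = -15/8, [tt,s] = F_t - G_s/2 = 15/8, [tt,t] = G_t/2 = 0
Gamma^s_ij = (G*[ij,s] - F*[ij,t])/(EG - F^2), Gamma^t_ij = (E*[ij,t] - F*[ij,s])/(EG - F^2)
Gamma_sss = 0, Gamma_sst = 0, Gamma_stt = 15/2, Gamma_tss = 0, Gamma_tst = -2/15, Gamma_ttt = 0
d^2s/dtau^2 = -(Gamma_sss*(2)^2 + 2*Gamma_sst*(2)*(-2) + Gamma_stt*(-2)^2) = -30
d^2t/dtau^2 = -(Gamma_tss*(2)^2 + 2*Gamma_tst*(2)*(-2) + Gamma_ttt*(-2)^2) = -16/15

Answer: Gamma_sss = 0, Gamma_sst = 0, Gamma_stt = 15/2, Gamma_tss = 0, Gamma_tst = -2/15, Gamma_ttt = 0; accelerations (d^2s/dtau^2, d^2t/dtau^2) = (-30, -16/15)


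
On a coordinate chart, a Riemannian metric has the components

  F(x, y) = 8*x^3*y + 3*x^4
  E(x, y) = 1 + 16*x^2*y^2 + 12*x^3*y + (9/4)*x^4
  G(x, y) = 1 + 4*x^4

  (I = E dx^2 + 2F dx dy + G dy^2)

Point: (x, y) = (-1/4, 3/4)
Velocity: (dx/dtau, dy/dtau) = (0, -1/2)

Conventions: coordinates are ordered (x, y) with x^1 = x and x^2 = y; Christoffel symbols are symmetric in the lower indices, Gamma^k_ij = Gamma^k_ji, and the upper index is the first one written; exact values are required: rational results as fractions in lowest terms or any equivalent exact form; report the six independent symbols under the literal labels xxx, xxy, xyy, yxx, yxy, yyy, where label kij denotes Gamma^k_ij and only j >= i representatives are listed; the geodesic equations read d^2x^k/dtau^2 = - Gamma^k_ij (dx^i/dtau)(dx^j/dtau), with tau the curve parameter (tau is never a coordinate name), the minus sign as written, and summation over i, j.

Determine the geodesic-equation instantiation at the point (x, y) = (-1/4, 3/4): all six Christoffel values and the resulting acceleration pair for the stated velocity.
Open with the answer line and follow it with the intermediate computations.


Answer: Gamma_xxx = -1512/1481, Gamma_xxy = 672/1481, Gamma_xyy = 0, Gamma_yxx = 288/1481, Gamma_yxy = -128/1481, Gamma_yyy = 0; accelerations (d^2x/dtau^2, d^2y/dtau^2) = (0, 0)

E = 1465/1024, F = -21/256, G = 65/64 at the point
E_x = -189/64, E_y = 21/16, F_x = 15/16, F_y = -1/8, G_x = -1/4, G_y = 0
EG - F^2 = 1481/1024;  g^inv = (1024/1481) * [[65/64, 21/256], [21/256, 1465/1024]]
first-kind symbols [ij,l] = (1/2)(d_i g_jl + d_j g_il - d_l g_ij): [xx,x] = E_x/2 = -189/128, [xx,y] = F_x - E_y/2 = 9/32, [xy,x] = E_y/2 = 21/32, [xy,y] = G_x/2 = -1/8, [yy,x] = F_y - G_x/2 = 0, [yy,y] = G_y/2 = 0
Gamma^x_ij = (G*[ij,x] - F*[ij,y])/(EG - F^2), Gamma^y_ij = (E*[ij,y] - F*[ij,x])/(EG - F^2)
Gamma_xxx = -1512/1481, Gamma_xxy = 672/1481, Gamma_xyy = 0, Gamma_yxx = 288/1481, Gamma_yxy = -128/1481, Gamma_yyy = 0
d^2x/dtau^2 = -(Gamma_xxx*(0)^2 + 2*Gamma_xxy*(0)*(-1/2) + Gamma_xyy*(-1/2)^2) = 0
d^2y/dtau^2 = -(Gamma_yxx*(0)^2 + 2*Gamma_yxy*(0)*(-1/2) + Gamma_yyy*(-1/2)^2) = 0


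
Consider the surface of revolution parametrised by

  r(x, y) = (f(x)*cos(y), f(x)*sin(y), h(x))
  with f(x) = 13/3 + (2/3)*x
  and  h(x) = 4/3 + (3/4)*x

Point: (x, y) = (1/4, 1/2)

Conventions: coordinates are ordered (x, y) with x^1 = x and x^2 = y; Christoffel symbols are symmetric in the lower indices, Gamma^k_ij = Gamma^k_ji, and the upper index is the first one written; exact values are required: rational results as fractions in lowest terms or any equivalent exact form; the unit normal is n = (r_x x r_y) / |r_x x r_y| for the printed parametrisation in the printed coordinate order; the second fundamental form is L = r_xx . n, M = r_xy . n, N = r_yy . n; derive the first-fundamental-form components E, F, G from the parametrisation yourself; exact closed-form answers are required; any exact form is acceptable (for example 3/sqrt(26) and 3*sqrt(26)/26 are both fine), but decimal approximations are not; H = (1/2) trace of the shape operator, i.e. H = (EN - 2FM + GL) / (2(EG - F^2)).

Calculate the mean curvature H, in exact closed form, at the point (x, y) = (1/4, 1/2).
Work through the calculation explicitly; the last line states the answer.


f = 9/2, f' = 2/3, f'' = 0, h' = 3/4, h'' = 0
E = 145/144, F = 0, G = 81/4; answer radicand W^2 = 145/144
unnormalised second-form numerators: l = 0, m = 0, n = 27/8; L = l/sqrt(145/144), and similarly M = m/sqrt(W^2), N = n/sqrt(W^2)
H = (E*n - 2*F*m + G*l) / (2*(EG - F^2)*sqrt(W^2)); E*n - 2*F*m + G*l = 435/128, EG - F^2 = 1305/64, so H = (1/12)/sqrt(145/144)

Answer: H = sqrt(145)/145


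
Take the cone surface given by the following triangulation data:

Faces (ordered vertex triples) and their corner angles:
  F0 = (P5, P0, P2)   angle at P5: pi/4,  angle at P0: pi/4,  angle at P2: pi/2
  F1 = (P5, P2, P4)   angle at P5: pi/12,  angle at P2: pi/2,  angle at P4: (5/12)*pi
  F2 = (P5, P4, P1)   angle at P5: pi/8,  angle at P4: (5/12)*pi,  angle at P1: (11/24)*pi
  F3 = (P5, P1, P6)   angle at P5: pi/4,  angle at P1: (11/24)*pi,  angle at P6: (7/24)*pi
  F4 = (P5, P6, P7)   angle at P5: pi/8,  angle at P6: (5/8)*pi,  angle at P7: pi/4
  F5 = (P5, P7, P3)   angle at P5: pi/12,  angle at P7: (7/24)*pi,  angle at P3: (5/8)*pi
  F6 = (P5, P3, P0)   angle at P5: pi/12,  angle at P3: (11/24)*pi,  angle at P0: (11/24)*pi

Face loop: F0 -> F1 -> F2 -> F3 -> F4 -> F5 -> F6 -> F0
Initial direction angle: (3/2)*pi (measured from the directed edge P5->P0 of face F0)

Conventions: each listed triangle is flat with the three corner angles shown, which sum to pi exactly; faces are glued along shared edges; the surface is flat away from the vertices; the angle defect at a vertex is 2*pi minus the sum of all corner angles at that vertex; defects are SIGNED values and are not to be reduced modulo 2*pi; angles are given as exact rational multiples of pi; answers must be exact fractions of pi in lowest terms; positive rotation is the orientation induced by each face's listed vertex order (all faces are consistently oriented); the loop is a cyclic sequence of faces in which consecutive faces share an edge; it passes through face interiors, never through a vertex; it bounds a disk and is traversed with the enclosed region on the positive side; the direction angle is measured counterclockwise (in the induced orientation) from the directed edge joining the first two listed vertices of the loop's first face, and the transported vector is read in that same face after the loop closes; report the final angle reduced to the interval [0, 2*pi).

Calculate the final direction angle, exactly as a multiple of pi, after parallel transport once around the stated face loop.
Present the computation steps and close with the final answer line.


enclosed vertex P5: corner angles sum to pi, defect = 2*pi - pi = pi
summing the enclosed defects onto the initial angle, mod 2*pi in the induced orientation:
final angle = (3/2)*pi + pi = pi/2 (mod 2*pi)

Answer: final direction angle = pi/2


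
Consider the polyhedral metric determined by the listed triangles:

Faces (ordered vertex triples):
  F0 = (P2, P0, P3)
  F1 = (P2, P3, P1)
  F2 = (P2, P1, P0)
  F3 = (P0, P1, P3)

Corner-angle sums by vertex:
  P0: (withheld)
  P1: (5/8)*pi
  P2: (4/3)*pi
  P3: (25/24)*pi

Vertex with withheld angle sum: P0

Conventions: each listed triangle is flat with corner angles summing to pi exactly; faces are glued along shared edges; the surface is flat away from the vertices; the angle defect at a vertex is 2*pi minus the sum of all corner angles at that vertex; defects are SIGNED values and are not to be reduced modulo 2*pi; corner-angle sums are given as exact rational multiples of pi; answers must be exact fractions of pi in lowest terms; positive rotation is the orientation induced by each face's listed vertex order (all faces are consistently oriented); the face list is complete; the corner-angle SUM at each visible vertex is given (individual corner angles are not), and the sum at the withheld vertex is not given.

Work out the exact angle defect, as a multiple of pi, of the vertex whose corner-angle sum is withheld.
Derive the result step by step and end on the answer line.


V = 4, E = 6, F = 4; chi = V - E + F = 2
Gauss-Bonnet: total defect = 2*pi*chi = 4*pi; visible defects sum to 3*pi

Answer: defect(P0) = pi


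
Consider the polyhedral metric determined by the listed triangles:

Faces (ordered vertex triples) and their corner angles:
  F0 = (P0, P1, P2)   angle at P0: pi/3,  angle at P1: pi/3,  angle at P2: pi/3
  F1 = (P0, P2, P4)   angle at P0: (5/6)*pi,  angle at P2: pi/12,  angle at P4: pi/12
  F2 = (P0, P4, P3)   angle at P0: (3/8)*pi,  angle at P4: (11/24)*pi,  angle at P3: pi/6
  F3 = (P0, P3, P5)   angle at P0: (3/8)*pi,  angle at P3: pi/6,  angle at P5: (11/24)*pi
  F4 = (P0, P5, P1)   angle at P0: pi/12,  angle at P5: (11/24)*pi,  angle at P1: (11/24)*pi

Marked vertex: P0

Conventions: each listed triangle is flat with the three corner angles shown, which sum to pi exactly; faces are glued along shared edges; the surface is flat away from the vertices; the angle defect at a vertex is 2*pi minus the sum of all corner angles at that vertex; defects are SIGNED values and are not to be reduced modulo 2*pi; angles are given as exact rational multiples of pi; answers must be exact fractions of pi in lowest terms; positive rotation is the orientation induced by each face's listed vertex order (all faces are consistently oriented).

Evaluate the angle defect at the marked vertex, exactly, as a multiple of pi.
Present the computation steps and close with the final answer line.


Sum of corner angles at P0: 2*pi
defect = 2*pi - 2*pi

Answer: defect(P0) = 0


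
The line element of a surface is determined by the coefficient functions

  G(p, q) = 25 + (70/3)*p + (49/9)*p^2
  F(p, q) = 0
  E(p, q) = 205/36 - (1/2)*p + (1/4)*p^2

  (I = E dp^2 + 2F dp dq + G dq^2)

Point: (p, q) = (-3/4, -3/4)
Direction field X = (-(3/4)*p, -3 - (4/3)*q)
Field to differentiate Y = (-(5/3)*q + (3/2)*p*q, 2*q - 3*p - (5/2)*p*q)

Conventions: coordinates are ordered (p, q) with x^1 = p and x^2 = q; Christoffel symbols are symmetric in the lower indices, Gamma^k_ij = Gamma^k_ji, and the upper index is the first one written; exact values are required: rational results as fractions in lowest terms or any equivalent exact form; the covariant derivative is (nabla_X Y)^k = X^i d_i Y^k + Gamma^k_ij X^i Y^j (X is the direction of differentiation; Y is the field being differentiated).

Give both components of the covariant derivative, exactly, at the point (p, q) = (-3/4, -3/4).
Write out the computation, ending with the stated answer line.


E = 3577/576, F = 0, G = 169/16 at the point
E_p = -7/8, E_q = 0, F_p = 0, F_q = 0, G_p = 91/6, G_q = 0
EG - F^2 = 604513/9216;  g^inv = (9216/604513) * [[169/16, 0], [0, 3577/576]]
first-kind symbols [ij,l] = (1/2)(d_i g_jl + d_j g_il - d_l g_ij): [pp,p] = E_p/2 = -7/16, [pp,q] = F_p - E_q/2 = 0, [pq,p] = E_q/2 = 0, [pq,q] = G_p/2 = 91/12, [qq,p] = F_q - G_p/2 = -91/12, [qq,q] = G_q/2 = 0
Gamma^p_ij = (G*[ij,p] - F*[ij,q])/(EG - F^2), Gamma^q_ij = (E*[ij,q] - F*[ij,p])/(EG - F^2)
Gamma_ppp = -36/511, Gamma_ppq = 0, Gamma_pqq = -624/511, Gamma_qpp = 0, Gamma_qpq = 28/39, Gamma_qqq = 0
X = (9/16, -2), Y = (67/32, -21/32) at the point

Answer: (nabla_X Y)^p = 320317/98112, (nabla_X Y)^q = -29089/2496
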